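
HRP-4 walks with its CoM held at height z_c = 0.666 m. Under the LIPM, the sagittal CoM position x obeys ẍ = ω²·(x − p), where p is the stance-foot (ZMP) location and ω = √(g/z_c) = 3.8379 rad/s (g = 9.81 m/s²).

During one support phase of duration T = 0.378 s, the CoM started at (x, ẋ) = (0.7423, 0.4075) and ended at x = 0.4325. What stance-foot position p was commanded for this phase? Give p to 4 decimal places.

p = 1.1613

ωT = 3.8379·0.378 = 1.450726; cosh(ωT) = 2.250306, sinh(ωT) = 2.015906
x(T) = p + (x₀−p)·cosh(ωT) + (ẋ₀/ω)·sinh(ωT) ⇒ p·(1 − cosh) = x(T) − x₀·cosh − (ẋ₀/ω)·sinh
numerator   = 0.4325 − (0.7423)·2.250306 − (0.4075/3.8379)·2.015906 = -1.451947
denominator = 1 − 2.250306 = -1.250306
p = -1.451947 / -1.250306 = 1.1613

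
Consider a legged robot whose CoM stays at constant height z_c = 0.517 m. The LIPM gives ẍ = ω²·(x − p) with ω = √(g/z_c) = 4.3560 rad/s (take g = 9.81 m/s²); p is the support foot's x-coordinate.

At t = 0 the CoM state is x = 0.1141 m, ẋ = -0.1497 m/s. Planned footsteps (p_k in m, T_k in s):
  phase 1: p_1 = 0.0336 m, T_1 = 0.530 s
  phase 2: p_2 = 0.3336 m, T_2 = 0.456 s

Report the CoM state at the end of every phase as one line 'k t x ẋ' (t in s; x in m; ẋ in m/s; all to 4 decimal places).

1 0.5300 0.2714 0.9861
2 0.9860 0.9121 2.6922

phase 1: p=0.0336, T=0.530, ωT=2.308680, cosh=5.080264, sinh=4.980871; start (x,ẋ)=(0.114100, -0.149700) → end (x,ẋ)=(0.271387, 0.986067)
phase 2: p=0.3336, T=0.456, ωT=1.986336, cosh=3.712988, sinh=3.575791; start (x,ẋ)=(0.271387, 0.986067) → end (x,ẋ)=(0.912054, 2.692211)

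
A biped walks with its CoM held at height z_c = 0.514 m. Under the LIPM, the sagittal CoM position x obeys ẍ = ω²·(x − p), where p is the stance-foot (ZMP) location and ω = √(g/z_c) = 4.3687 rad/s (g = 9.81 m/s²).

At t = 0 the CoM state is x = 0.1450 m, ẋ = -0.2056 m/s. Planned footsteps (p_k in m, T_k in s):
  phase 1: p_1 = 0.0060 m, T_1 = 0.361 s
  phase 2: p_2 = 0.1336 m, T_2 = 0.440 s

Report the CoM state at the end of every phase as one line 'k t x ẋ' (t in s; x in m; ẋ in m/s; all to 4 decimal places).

phase 1: p=0.0060, T=0.361, ωT=1.577101, cosh=2.523737, sinh=2.317164; start (x,ẋ)=(0.145000, -0.205600) → end (x,ẋ)=(0.247749, 0.888216)
phase 2: p=0.1336, T=0.440, ωT=1.922228, cosh=3.491227, sinh=3.344946; start (x,ẋ)=(0.247749, 0.888216) → end (x,ẋ)=(1.212192, 4.769028)

1 0.3610 0.2477 0.8882
2 0.8010 1.2122 4.7690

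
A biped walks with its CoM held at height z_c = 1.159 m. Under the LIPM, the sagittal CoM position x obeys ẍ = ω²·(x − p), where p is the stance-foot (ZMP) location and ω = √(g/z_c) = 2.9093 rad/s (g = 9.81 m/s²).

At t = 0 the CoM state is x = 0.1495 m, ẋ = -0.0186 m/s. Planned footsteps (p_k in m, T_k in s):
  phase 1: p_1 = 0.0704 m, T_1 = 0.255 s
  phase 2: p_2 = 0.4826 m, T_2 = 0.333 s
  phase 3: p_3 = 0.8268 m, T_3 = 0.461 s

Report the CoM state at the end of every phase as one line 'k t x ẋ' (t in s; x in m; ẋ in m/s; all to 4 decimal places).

1 0.2550 0.1671 0.1629
2 0.5880 0.0702 -0.7896
3 1.0490 -1.2020 -5.5331

phase 1: p=0.0704, T=0.255, ωT=0.741872, cosh=1.288042, sinh=0.811820; start (x,ẋ)=(0.149500, -0.018600) → end (x,ẋ)=(0.167094, 0.162863)
phase 2: p=0.4826, T=0.333, ωT=0.968797, cosh=1.507156, sinh=1.127617; start (x,ẋ)=(0.167094, 0.162863) → end (x,ẋ)=(0.070207, -0.789581)
phase 3: p=0.8268, T=0.461, ωT=1.341187, cosh=2.042558, sinh=1.781023; start (x,ẋ)=(0.070207, -0.789581) → end (x,ẋ)=(-1.201952, -5.533074)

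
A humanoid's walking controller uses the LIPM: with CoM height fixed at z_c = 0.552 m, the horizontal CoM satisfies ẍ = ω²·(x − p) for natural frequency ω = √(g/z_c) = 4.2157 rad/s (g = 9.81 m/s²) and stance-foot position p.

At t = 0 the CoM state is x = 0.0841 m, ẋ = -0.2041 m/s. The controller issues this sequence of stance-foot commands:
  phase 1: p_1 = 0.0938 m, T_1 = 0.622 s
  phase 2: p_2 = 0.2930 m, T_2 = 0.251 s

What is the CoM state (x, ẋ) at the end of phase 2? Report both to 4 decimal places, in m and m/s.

x = -1.1804, ẋ = -5.9240

phase 1: p=0.0938, T=0.622, ωT=2.622165, cosh=6.919072, sinh=6.846427; start (x,ẋ)=(0.084100, -0.204100) → end (x,ẋ)=(-0.304780, -1.692149)
phase 2: p=0.2930, T=0.251, ωT=1.058141, cosh=1.614055, sinh=1.266954; start (x,ẋ)=(-0.304780, -1.692149) → end (x,ẋ)=(-1.180395, -5.924022)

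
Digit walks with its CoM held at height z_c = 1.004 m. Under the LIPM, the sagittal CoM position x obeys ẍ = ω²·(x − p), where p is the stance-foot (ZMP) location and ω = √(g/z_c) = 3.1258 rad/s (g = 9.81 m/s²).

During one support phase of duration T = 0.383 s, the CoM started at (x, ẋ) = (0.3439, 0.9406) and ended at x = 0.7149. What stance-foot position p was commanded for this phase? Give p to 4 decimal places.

ωT = 3.1258·0.383 = 1.197181; cosh(ωT) = 1.806408, sinh(ωT) = 1.504364
x(T) = p + (x₀−p)·cosh(ωT) + (ẋ₀/ω)·sinh(ωT) ⇒ p·(1 − cosh) = x(T) − x₀·cosh − (ẋ₀/ω)·sinh
numerator   = 0.7149 − (0.3439)·1.806408 − (0.9406/3.1258)·1.504364 = -0.359009
denominator = 1 − 1.806408 = -0.806408
p = -0.359009 / -0.806408 = 0.4452

p = 0.4452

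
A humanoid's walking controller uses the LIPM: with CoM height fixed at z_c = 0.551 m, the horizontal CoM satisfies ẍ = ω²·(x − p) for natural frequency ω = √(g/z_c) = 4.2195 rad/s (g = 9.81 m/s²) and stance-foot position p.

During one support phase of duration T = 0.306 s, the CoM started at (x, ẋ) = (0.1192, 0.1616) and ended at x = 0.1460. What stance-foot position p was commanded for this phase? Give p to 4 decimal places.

p = 0.1585

ωT = 4.2195·0.306 = 1.291167; cosh(ωT) = 1.955989, sinh(ωT) = 1.681039
x(T) = p + (x₀−p)·cosh(ωT) + (ẋ₀/ω)·sinh(ωT) ⇒ p·(1 − cosh) = x(T) − x₀·cosh − (ẋ₀/ω)·sinh
numerator   = 0.1460 − (0.1192)·1.955989 − (0.1616/4.2195)·1.681039 = -0.151535
denominator = 1 − 1.955989 = -0.955989
p = -0.151535 / -0.955989 = 0.1585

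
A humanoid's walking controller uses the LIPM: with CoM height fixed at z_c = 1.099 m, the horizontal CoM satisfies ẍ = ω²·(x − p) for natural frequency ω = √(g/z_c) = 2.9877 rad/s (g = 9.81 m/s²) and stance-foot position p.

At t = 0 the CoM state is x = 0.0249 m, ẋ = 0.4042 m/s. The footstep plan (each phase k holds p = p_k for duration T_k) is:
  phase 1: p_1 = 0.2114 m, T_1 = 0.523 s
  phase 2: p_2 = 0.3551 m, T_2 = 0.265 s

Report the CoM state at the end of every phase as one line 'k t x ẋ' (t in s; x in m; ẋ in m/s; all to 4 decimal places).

1 0.5230 0.0555 -0.2642
2 0.7880 -0.1210 -1.1366

phase 1: p=0.2114, T=0.523, ωT=1.562567, cosh=2.490325, sinh=2.280728; start (x,ẋ)=(0.024900, 0.404200) → end (x,ẋ)=(0.055509, -0.264246)
phase 2: p=0.3551, T=0.265, ωT=0.791740, cosh=1.330145, sinh=0.877090; start (x,ẋ)=(0.055509, -0.264246) → end (x,ẋ)=(-0.120973, -1.136557)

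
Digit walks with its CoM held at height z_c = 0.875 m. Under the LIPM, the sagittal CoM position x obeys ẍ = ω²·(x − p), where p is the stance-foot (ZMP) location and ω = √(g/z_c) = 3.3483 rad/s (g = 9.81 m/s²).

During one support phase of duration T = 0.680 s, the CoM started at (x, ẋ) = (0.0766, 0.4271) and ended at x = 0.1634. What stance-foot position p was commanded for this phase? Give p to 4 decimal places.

p = 0.2112

ωT = 3.3483·0.680 = 2.276844; cosh(ωT) = 4.924241, sinh(ωT) = 4.821633
x(T) = p + (x₀−p)·cosh(ωT) + (ẋ₀/ω)·sinh(ωT) ⇒ p·(1 − cosh) = x(T) − x₀·cosh − (ẋ₀/ω)·sinh
numerator   = 0.1634 − (0.0766)·4.924241 − (0.4271/3.3483)·4.821633 = -0.828831
denominator = 1 − 4.924241 = -3.924241
p = -0.828831 / -3.924241 = 0.2112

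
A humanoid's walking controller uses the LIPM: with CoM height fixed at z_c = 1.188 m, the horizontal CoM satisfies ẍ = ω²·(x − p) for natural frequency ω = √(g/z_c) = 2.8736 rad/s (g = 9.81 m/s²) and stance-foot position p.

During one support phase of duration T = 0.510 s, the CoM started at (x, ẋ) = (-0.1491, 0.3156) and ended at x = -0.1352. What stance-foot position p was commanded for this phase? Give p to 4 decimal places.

p = 0.0158

ωT = 2.8736·0.510 = 1.465536; cosh(ωT) = 2.280409, sinh(ωT) = 2.049455
x(T) = p + (x₀−p)·cosh(ωT) + (ẋ₀/ω)·sinh(ωT) ⇒ p·(1 − cosh) = x(T) − x₀·cosh − (ẋ₀/ω)·sinh
numerator   = -0.1352 − (-0.1491)·2.280409 − (0.3156/2.8736)·2.049455 = -0.020277
denominator = 1 − 2.280409 = -1.280409
p = -0.020277 / -1.280409 = 0.0158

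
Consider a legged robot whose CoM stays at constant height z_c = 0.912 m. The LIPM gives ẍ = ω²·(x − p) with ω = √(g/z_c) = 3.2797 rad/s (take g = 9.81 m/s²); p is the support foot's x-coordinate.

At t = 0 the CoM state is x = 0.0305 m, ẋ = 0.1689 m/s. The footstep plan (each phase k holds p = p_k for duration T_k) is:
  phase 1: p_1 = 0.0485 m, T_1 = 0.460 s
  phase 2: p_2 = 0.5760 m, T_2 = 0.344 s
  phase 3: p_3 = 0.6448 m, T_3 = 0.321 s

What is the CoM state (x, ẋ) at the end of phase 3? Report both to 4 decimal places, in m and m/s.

x = -1.1615, ẋ = -5.6443

phase 1: p=0.0485, T=0.460, ωT=1.508662, cosh=2.370942, sinh=2.149736; start (x,ẋ)=(0.030500, 0.168900) → end (x,ẋ)=(0.116531, 0.273543)
phase 2: p=0.5760, T=0.344, ωT=1.128217, cosh=1.706876, sinh=1.383266; start (x,ẋ)=(0.116531, 0.273543) → end (x,ẋ)=(-0.092884, -1.617565)
phase 3: p=0.6448, T=0.321, ωT=1.052784, cosh=1.607291, sinh=1.258326; start (x,ẋ)=(-0.092884, -1.617565) → end (x,ẋ)=(-1.161486, -5.644271)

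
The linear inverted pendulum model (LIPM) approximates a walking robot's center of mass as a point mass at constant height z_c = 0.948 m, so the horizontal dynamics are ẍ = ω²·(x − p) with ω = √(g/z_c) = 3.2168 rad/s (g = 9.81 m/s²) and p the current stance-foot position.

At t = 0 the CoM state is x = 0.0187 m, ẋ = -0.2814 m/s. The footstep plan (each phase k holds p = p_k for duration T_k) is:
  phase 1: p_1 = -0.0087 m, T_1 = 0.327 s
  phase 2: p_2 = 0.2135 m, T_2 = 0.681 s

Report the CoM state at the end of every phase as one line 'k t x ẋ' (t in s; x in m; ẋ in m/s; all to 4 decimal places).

phase 1: p=-0.0087, T=0.327, ωT=1.051894, cosh=1.606172, sinh=1.256896; start (x,ẋ)=(0.018700, -0.281400) → end (x,ẋ)=(-0.074642, -0.341193)
phase 2: p=0.2135, T=0.681, ωT=2.190641, cosh=4.526393, sinh=4.414548; start (x,ẋ)=(-0.074642, -0.341193) → end (x,ẋ)=(-1.558978, -5.636198)

1 0.3270 -0.0746 -0.3412
2 1.0080 -1.5590 -5.6362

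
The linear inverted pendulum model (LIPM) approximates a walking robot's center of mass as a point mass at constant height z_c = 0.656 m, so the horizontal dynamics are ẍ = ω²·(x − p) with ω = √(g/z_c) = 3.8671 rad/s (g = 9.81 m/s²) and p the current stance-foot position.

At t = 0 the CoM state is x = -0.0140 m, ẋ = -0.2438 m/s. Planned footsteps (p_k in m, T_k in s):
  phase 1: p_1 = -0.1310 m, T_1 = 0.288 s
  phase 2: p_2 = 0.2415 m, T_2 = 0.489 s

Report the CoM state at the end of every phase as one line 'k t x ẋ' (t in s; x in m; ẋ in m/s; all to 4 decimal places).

1 0.2880 -0.0193 0.2034
2 0.7770 -0.4718 -2.5756

phase 1: p=-0.1310, T=0.288, ωT=1.113725, cosh=1.687008, sinh=1.358674; start (x,ẋ)=(-0.014000, -0.243800) → end (x,ẋ)=(-0.019277, 0.203441)
phase 2: p=0.2415, T=0.489, ωT=1.891012, cosh=3.388495, sinh=3.237576; start (x,ẋ)=(-0.019277, 0.203441) → end (x,ẋ)=(-0.471820, -2.575581)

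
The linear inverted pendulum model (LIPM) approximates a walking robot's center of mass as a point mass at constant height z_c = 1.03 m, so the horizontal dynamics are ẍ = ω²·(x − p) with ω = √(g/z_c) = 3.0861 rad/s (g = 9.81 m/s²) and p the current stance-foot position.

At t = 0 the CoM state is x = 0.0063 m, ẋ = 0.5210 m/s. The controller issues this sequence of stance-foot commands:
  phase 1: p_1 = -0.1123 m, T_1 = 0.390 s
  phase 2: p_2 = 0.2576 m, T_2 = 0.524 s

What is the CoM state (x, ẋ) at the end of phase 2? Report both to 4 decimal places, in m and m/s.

phase 1: p=-0.1123, T=0.390, ωT=1.203579, cosh=1.816070, sinh=1.515951; start (x,ẋ)=(0.006300, 0.521000) → end (x,ẋ)=(0.359011, 1.501028)
phase 2: p=0.2576, T=0.524, ωT=1.617116, cosh=2.618505, sinh=2.420035; start (x,ẋ)=(0.359011, 1.501028) → end (x,ẋ)=(1.700210, 4.687834)

x = 1.7002, ẋ = 4.6878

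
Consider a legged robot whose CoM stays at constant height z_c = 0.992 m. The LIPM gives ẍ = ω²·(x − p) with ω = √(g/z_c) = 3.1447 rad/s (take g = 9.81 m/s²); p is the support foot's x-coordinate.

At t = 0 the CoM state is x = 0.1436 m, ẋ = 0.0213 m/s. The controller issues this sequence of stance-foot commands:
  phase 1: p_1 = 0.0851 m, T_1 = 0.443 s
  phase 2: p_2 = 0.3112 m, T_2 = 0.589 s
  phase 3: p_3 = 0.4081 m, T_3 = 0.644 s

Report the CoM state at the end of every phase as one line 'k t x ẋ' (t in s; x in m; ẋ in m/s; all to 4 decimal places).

1 0.4430 0.2230 0.3931
2 1.0320 0.4117 0.4212
3 1.6760 0.9205 1.6655

phase 1: p=0.0851, T=0.443, ωT=1.393102, cosh=2.137814, sinh=1.889510; start (x,ẋ)=(0.143600, 0.021300) → end (x,ẋ)=(0.222960, 0.393139)
phase 2: p=0.3112, T=0.589, ωT=1.852228, cosh=3.265447, sinh=3.108560; start (x,ẋ)=(0.222960, 0.393139) → end (x,ẋ)=(0.411679, 0.421189)
phase 3: p=0.4081, T=0.644, ωT=2.025187, cosh=3.854748, sinh=3.722779; start (x,ẋ)=(0.411679, 0.421189) → end (x,ẋ)=(0.920511, 1.665476)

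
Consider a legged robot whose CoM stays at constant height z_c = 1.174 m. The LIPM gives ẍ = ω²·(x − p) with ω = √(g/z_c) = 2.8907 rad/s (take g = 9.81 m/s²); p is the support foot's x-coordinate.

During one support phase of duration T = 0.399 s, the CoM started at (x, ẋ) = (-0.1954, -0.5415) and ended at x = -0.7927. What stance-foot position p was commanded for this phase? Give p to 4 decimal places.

ωT = 2.8907·0.399 = 1.153389; cosh(ωT) = 1.742240, sinh(ωT) = 1.426675
x(T) = p + (x₀−p)·cosh(ωT) + (ẋ₀/ω)·sinh(ωT) ⇒ p·(1 − cosh) = x(T) − x₀·cosh − (ẋ₀/ω)·sinh
numerator   = -0.7927 − (-0.1954)·1.742240 − (-0.5415/2.8907)·1.426675 = -0.185015
denominator = 1 − 1.742240 = -0.742240
p = -0.185015 / -0.742240 = 0.2493

p = 0.2493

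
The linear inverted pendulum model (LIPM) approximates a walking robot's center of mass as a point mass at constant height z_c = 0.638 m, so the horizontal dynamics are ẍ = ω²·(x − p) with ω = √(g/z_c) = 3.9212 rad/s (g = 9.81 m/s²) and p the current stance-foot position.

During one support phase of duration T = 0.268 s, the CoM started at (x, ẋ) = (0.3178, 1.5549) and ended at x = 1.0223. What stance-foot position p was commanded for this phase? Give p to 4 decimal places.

p = -0.0240

ωT = 3.9212·0.268 = 1.050882; cosh(ωT) = 1.604900, sinh(ωT) = 1.255271
x(T) = p + (x₀−p)·cosh(ωT) + (ẋ₀/ω)·sinh(ωT) ⇒ p·(1 − cosh) = x(T) − x₀·cosh − (ẋ₀/ω)·sinh
numerator   = 1.0223 − (0.3178)·1.604900 − (1.5549/3.9212)·1.255271 = 0.014501
denominator = 1 − 1.604900 = -0.604900
p = 0.014501 / -0.604900 = -0.0240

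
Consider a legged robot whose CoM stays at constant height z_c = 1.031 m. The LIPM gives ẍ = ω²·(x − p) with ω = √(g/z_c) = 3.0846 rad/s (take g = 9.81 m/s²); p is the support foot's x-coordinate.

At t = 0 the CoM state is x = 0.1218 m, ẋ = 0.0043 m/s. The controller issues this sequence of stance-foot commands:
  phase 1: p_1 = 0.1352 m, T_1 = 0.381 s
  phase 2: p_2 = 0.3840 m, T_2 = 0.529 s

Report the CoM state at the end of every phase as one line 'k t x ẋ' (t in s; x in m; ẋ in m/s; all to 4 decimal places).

phase 1: p=0.1352, T=0.381, ωT=1.175233, cosh=1.773822, sinh=1.465075; start (x,ẋ)=(0.121800, 0.004300) → end (x,ẋ)=(0.113473, -0.052929)
phase 2: p=0.3840, T=0.529, ωT=1.631753, cosh=2.654209, sinh=2.458623; start (x,ẋ)=(0.113473, -0.052929) → end (x,ẋ)=(-0.376223, -2.192126)

1 0.3810 0.1135 -0.0529
2 0.9100 -0.3762 -2.1921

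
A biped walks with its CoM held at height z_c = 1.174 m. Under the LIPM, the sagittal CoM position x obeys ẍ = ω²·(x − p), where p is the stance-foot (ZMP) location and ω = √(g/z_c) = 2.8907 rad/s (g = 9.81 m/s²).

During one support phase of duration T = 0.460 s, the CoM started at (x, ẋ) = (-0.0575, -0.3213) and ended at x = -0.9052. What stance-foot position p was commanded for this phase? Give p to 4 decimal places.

p = 0.5806

ωT = 2.8907·0.460 = 1.329722; cosh(ωT) = 2.022272, sinh(ωT) = 1.757721
x(T) = p + (x₀−p)·cosh(ωT) + (ẋ₀/ω)·sinh(ωT) ⇒ p·(1 − cosh) = x(T) − x₀·cosh − (ẋ₀/ω)·sinh
numerator   = -0.9052 − (-0.0575)·2.022272 − (-0.3213/2.8907)·1.757721 = -0.593550
denominator = 1 − 2.022272 = -1.022272
p = -0.593550 / -1.022272 = 0.5806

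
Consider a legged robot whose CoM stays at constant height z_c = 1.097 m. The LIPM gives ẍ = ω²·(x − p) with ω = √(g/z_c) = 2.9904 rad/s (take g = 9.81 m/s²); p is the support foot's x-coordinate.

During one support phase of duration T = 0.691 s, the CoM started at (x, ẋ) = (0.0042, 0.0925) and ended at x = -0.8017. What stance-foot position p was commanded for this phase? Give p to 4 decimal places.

ωT = 2.9904·0.691 = 2.066366; cosh(ωT) = 4.011362, sinh(ωT) = 3.884717
x(T) = p + (x₀−p)·cosh(ωT) + (ẋ₀/ω)·sinh(ωT) ⇒ p·(1 − cosh) = x(T) − x₀·cosh − (ẋ₀/ω)·sinh
numerator   = -0.8017 − (0.0042)·4.011362 − (0.0925/2.9904)·3.884717 = -0.938711
denominator = 1 − 4.011362 = -3.011362
p = -0.938711 / -3.011362 = 0.3117

p = 0.3117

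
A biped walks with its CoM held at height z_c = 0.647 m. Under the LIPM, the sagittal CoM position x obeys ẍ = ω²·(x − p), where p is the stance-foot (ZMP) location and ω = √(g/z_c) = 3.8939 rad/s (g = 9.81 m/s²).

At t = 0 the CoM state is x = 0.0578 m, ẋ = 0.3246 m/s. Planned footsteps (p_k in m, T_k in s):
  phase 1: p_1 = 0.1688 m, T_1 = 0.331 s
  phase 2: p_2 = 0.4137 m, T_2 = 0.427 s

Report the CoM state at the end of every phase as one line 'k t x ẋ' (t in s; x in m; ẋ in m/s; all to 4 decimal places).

1 0.3310 0.0919 -0.0910
2 0.7580 -0.5248 -3.4340

phase 1: p=0.1688, T=0.331, ωT=1.288881, cosh=1.952151, sinh=1.676572; start (x,ẋ)=(0.057800, 0.324600) → end (x,ẋ)=(0.091872, -0.090985)
phase 2: p=0.4137, T=0.427, ωT=1.662695, cosh=2.731566, sinh=2.541939; start (x,ẋ)=(0.091872, -0.090985) → end (x,ẋ)=(-0.524789, -3.434000)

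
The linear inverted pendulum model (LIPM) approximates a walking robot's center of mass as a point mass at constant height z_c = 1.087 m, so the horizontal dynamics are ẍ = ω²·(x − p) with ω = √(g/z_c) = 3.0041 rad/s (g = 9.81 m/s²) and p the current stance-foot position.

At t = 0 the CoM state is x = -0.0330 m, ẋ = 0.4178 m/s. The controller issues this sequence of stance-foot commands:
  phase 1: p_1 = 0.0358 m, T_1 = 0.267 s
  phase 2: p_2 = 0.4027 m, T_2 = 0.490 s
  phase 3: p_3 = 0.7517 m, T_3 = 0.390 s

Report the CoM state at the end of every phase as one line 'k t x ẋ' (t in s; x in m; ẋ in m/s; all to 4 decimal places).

1 0.2670 0.0676 0.3754
2 0.7570 -0.1080 -1.2172
3 1.1470 -1.3598 -5.9199

phase 1: p=0.0358, T=0.267, ωT=0.802095, cosh=1.339298, sinh=0.890909; start (x,ẋ)=(-0.033000, 0.417800) → end (x,ẋ)=(0.067561, 0.375424)
phase 2: p=0.4027, T=0.490, ωT=1.472009, cosh=2.293723, sinh=2.064259; start (x,ẋ)=(0.067561, 0.375424) → end (x,ẋ)=(-0.108045, -1.217160)
phase 3: p=0.7517, T=0.390, ωT=1.171599, cosh=1.768510, sinh=1.458639; start (x,ẋ)=(-0.108045, -1.217160) → end (x,ẋ)=(-1.359758, -5.919872)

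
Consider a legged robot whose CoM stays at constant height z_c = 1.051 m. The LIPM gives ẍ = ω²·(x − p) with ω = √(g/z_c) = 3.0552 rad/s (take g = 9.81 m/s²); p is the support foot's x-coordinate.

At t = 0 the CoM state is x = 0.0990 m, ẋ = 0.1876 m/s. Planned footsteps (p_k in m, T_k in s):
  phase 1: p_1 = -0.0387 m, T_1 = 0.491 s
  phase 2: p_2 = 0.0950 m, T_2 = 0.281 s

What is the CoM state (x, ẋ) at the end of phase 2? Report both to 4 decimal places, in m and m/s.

x = 0.9654, ẋ = 2.8104

phase 1: p=-0.0387, T=0.491, ωT=1.500103, cosh=2.352629, sinh=2.129522; start (x,ẋ)=(0.099000, 0.187600) → end (x,ẋ)=(0.416017, 1.337245)
phase 2: p=0.0950, T=0.281, ωT=0.858511, cosh=1.391719, sinh=0.967926; start (x,ẋ)=(0.416017, 1.337245) → end (x,ẋ)=(0.965422, 2.810384)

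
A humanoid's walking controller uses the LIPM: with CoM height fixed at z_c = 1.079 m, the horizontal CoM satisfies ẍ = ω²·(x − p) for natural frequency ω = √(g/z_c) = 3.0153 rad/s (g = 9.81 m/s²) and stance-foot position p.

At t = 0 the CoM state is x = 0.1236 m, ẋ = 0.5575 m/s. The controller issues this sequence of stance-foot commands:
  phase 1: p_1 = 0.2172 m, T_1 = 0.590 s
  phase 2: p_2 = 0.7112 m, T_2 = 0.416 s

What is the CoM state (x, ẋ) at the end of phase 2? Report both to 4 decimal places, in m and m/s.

phase 1: p=0.2172, T=0.590, ωT=1.779027, cosh=3.046446, sinh=2.877644; start (x,ẋ)=(0.123600, 0.557500) → end (x,ẋ)=(0.464101, 0.886230)
phase 2: p=0.7112, T=0.416, ωT=1.254365, cosh=1.895434, sinh=1.610177; start (x,ẋ)=(0.464101, 0.886230) → end (x,ẋ)=(0.716090, 0.480086)

x = 0.7161, ẋ = 0.4801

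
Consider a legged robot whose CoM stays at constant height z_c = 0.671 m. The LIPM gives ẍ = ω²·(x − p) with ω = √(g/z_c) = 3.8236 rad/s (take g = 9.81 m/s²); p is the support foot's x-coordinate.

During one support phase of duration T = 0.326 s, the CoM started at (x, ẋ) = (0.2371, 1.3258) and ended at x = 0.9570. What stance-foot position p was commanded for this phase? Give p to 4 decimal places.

p = 0.0482

ωT = 3.8236·0.326 = 1.246494; cosh(ωT) = 1.882819, sinh(ωT) = 1.595307
x(T) = p + (x₀−p)·cosh(ωT) + (ẋ₀/ω)·sinh(ωT) ⇒ p·(1 − cosh) = x(T) − x₀·cosh − (ẋ₀/ω)·sinh
numerator   = 0.9570 − (0.2371)·1.882819 − (1.3258/3.8236)·1.595307 = -0.042575
denominator = 1 − 1.882819 = -0.882819
p = -0.042575 / -0.882819 = 0.0482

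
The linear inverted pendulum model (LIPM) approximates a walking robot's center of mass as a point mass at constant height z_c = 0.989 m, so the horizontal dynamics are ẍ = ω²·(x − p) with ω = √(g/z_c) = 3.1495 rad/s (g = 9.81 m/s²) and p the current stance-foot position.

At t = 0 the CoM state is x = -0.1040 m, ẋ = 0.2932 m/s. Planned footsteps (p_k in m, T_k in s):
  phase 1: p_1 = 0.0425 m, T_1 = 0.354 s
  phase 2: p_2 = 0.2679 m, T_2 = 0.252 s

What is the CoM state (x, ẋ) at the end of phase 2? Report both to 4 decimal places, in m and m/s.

x = -0.2301, ẋ = -1.1357

phase 1: p=0.0425, T=0.354, ωT=1.114923, cosh=1.688637, sinh=1.360696; start (x,ẋ)=(-0.104000, 0.293200) → end (x,ẋ)=(-0.078212, -0.132719)
phase 2: p=0.2679, T=0.252, ωT=0.793674, cosh=1.331844, sinh=0.879663; start (x,ẋ)=(-0.078212, -0.132719) → end (x,ẋ)=(-0.230136, -1.135666)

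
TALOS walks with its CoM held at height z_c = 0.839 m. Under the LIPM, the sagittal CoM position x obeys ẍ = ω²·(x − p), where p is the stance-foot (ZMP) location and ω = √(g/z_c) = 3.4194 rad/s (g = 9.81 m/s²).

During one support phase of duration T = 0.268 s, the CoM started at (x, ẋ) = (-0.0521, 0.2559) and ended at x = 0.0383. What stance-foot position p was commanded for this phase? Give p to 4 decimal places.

ωT = 3.4194·0.268 = 0.916399; cosh(ωT) = 1.450114, sinh(ωT) = 1.050157
x(T) = p + (x₀−p)·cosh(ωT) + (ẋ₀/ω)·sinh(ωT) ⇒ p·(1 − cosh) = x(T) − x₀·cosh − (ẋ₀/ω)·sinh
numerator   = 0.0383 − (-0.0521)·1.450114 − (0.2559/3.4194)·1.050157 = 0.035260
denominator = 1 − 1.450114 = -0.450114
p = 0.035260 / -0.450114 = -0.0783

p = -0.0783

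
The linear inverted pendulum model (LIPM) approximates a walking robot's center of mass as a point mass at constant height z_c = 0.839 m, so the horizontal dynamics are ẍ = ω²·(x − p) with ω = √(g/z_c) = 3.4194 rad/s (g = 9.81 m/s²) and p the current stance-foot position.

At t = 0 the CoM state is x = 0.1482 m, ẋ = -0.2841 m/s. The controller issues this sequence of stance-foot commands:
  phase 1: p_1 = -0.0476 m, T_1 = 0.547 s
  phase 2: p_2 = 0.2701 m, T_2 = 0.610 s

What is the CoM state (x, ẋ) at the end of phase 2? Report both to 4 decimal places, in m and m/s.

x = 1.9194, ẋ = 5.7562

phase 1: p=-0.0476, T=0.547, ωT=1.870412, cosh=3.322515, sinh=3.168454; start (x,ẋ)=(0.148200, -0.284100) → end (x,ẋ)=(0.339698, 1.177412)
phase 2: p=0.2701, T=0.610, ωT=2.085834, cosh=4.087753, sinh=3.963550; start (x,ẋ)=(0.339698, 1.177412) → end (x,ẋ)=(1.919381, 5.756232)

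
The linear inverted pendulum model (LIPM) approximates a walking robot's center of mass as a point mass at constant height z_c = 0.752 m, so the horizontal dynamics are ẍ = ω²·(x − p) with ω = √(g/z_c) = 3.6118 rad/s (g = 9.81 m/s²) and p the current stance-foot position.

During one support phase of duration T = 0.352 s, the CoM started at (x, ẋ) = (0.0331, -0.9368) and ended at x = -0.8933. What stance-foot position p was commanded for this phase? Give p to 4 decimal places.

p = 0.5752

ωT = 3.6118·0.352 = 1.271354; cosh(ωT) = 1.923064, sinh(ωT) = 1.642612
x(T) = p + (x₀−p)·cosh(ωT) + (ẋ₀/ω)·sinh(ωT) ⇒ p·(1 − cosh) = x(T) − x₀·cosh − (ẋ₀/ω)·sinh
numerator   = -0.8933 − (0.0331)·1.923064 − (-0.9368/3.6118)·1.642612 = -0.530906
denominator = 1 − 1.923064 = -0.923064
p = -0.530906 / -0.923064 = 0.5752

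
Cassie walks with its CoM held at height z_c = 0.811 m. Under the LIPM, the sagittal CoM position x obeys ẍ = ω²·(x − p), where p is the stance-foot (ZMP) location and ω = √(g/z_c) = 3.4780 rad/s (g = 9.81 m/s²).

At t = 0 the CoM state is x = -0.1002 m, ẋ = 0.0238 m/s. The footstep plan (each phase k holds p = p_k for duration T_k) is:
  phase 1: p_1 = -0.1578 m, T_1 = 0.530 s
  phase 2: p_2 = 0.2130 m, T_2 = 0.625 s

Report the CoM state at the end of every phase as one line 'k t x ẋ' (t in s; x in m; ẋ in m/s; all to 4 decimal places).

1 0.5300 0.0498 0.6940
2 1.1550 0.3520 0.6271

phase 1: p=-0.1578, T=0.530, ωT=1.843340, cosh=3.237946, sinh=3.079658; start (x,ẋ)=(-0.100200, 0.023800) → end (x,ẋ)=(0.049780, 0.694020)
phase 2: p=0.2130, T=0.625, ωT=2.173750, cosh=4.452470, sinh=4.338720; start (x,ẋ)=(0.049780, 0.694020) → end (x,ẋ)=(0.352040, 0.627098)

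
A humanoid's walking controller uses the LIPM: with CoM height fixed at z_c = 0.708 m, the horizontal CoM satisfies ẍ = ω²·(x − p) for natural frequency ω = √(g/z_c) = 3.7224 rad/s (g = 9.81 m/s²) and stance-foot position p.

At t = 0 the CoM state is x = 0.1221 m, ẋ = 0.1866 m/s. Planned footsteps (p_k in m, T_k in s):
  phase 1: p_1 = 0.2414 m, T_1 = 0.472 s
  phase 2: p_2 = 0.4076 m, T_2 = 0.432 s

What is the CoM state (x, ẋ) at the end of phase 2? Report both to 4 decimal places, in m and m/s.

phase 1: p=0.2414, T=0.472, ωT=1.756973, cosh=2.983718, sinh=2.811151; start (x,ẋ)=(0.122100, 0.186600) → end (x,ẋ)=(0.026363, -0.691621)
phase 2: p=0.4076, T=0.432, ωT=1.608077, cosh=2.596736, sinh=2.396463; start (x,ẋ)=(0.026363, -0.691621) → end (x,ẋ)=(-1.027635, -5.196821)

x = -1.0276, ẋ = -5.1968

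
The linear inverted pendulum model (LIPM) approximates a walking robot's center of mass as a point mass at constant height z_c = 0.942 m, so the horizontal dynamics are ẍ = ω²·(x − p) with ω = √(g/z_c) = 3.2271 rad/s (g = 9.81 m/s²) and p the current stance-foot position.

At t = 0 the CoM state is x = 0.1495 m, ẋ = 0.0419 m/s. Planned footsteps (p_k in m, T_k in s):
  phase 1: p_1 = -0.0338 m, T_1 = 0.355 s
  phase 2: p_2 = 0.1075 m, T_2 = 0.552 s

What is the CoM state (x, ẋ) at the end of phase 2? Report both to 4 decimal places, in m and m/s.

x = 1.5131, ẋ = 4.5833

phase 1: p=-0.0338, T=0.355, ωT=1.145620, cosh=1.731209, sinh=1.413183; start (x,ẋ)=(0.149500, 0.041900) → end (x,ẋ)=(0.301879, 0.908474)
phase 2: p=0.1075, T=0.552, ωT=1.781359, cosh=3.053165, sinh=2.884756; start (x,ẋ)=(0.301879, 0.908474) → end (x,ẋ)=(1.513071, 4.583274)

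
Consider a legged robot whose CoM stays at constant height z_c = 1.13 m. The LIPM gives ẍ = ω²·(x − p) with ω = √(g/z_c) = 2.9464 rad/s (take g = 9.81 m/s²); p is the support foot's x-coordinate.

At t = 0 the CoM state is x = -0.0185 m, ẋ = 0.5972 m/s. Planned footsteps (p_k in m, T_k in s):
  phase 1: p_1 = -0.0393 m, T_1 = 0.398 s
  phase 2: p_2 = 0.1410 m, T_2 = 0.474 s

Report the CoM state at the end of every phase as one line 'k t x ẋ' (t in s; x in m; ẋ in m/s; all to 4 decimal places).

1 0.3980 0.2935 1.1466
2 0.8720 1.2063 3.3114

phase 1: p=-0.0393, T=0.398, ωT=1.172667, cosh=1.770069, sinh=1.460529; start (x,ẋ)=(-0.018500, 0.597200) → end (x,ẋ)=(0.293549, 1.146594)
phase 2: p=0.1410, T=0.474, ωT=1.396594, cosh=2.144424, sinh=1.896986; start (x,ẋ)=(0.293549, 1.146594) → end (x,ẋ)=(1.206344, 3.311423)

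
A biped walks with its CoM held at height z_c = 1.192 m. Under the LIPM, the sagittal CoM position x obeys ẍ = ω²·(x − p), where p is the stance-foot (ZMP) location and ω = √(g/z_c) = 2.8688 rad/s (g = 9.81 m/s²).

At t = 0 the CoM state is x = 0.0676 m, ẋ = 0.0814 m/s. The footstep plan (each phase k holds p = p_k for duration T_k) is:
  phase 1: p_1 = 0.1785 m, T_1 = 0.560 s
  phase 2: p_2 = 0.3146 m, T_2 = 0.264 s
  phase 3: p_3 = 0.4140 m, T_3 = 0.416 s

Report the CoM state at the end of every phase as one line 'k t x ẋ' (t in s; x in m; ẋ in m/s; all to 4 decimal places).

phase 1: p=0.1785, T=0.560, ωT=1.606528, cosh=2.593027, sinh=2.392444; start (x,ẋ)=(0.067600, 0.081400) → end (x,ẋ)=(-0.041183, -0.550084)
phase 2: p=0.3146, T=0.264, ωT=0.757363, cosh=1.300773, sinh=0.831872; start (x,ẋ)=(-0.041183, -0.550084) → end (x,ẋ)=(-0.307702, -1.564601)
phase 3: p=0.4140, T=0.416, ωT=1.193421, cosh=1.800764, sinh=1.497581; start (x,ẋ)=(-0.307702, -1.564601) → end (x,ẋ)=(-1.702373, -5.918096)

1 0.5600 -0.0412 -0.5501
2 0.8240 -0.3077 -1.5646
3 1.2400 -1.7024 -5.9181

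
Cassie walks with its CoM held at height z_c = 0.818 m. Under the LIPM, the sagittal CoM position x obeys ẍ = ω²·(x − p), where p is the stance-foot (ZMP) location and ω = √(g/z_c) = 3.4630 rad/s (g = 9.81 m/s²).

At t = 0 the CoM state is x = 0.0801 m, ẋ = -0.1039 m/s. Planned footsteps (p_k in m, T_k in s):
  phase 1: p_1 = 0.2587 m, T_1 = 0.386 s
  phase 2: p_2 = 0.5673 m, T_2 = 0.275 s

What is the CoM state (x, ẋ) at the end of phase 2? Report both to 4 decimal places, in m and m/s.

phase 1: p=0.2587, T=0.386, ωT=1.336718, cosh=2.034618, sinh=1.771912; start (x,ẋ)=(0.080100, -0.103900) → end (x,ẋ)=(-0.157845, -1.307310)
phase 2: p=0.5673, T=0.275, ωT=0.952325, cosh=1.488786, sinh=1.102943; start (x,ẋ)=(-0.157845, -1.307310) → end (x,ẋ)=(-0.928655, -4.715990)

x = -0.9287, ẋ = -4.7160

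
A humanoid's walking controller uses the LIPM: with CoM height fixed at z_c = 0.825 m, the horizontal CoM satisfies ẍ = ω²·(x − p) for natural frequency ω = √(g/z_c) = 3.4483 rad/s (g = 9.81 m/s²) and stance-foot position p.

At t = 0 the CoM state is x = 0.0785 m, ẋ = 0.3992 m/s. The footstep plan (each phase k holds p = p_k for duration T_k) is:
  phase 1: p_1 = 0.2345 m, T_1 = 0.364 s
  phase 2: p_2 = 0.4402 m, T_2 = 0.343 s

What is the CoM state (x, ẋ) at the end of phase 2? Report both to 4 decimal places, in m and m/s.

phase 1: p=0.2345, T=0.364, ωT=1.255181, cosh=1.896749, sinh=1.611725; start (x,ẋ)=(0.078500, 0.399200) → end (x,ẋ)=(0.125192, -0.109821)
phase 2: p=0.4402, T=0.343, ωT=1.182767, cosh=1.784910, sinh=1.478481; start (x,ẋ)=(0.125192, -0.109821) → end (x,ẋ)=(-0.169147, -1.802008)

x = -0.1691, ẋ = -1.8020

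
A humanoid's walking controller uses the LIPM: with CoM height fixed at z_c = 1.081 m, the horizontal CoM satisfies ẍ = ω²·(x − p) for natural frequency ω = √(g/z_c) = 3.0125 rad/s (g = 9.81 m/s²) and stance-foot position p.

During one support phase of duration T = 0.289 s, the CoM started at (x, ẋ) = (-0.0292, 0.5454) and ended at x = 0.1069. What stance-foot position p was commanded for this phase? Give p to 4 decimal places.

ωT = 3.0125·0.289 = 0.870613; cosh(ωT) = 1.403534, sinh(ωT) = 0.984839
x(T) = p + (x₀−p)·cosh(ωT) + (ẋ₀/ω)·sinh(ωT) ⇒ p·(1 − cosh) = x(T) − x₀·cosh − (ẋ₀/ω)·sinh
numerator   = 0.1069 − (-0.0292)·1.403534 − (0.5454/3.0125)·0.984839 = -0.030418
denominator = 1 − 1.403534 = -0.403534
p = -0.030418 / -0.403534 = 0.0754

p = 0.0754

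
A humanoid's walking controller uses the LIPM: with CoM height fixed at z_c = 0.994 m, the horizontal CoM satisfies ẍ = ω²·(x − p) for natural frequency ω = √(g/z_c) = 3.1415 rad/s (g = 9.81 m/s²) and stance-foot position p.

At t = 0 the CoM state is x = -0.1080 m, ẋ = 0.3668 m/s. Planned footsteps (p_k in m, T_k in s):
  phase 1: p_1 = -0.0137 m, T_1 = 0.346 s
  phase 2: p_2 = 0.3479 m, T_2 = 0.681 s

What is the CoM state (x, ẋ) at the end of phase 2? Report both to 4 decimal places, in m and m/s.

phase 1: p=-0.0137, T=0.346, ωT=1.086959, cosh=1.651242, sinh=1.314001; start (x,ẋ)=(-0.108000, 0.366800) → end (x,ẋ)=(-0.015990, 0.216411)
phase 2: p=0.3479, T=0.681, ωT=2.139362, cosh=4.305871, sinh=4.188141; start (x,ẋ)=(-0.015990, 0.216411) → end (x,ẋ)=(-0.930451, -3.855878)

x = -0.9305, ẋ = -3.8559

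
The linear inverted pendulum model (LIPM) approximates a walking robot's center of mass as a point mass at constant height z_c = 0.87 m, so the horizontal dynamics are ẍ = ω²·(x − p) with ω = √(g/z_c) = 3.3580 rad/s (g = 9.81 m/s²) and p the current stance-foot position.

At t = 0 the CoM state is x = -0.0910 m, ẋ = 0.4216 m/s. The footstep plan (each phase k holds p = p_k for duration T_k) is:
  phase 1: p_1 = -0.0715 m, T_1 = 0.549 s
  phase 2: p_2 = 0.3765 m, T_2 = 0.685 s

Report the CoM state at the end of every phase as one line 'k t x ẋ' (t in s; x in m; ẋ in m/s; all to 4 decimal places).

1 0.5490 0.2521 1.1637
2 1.2340 1.4609 3.7999

phase 1: p=-0.0715, T=0.549, ωT=1.843542, cosh=3.238568, sinh=3.080312; start (x,ẋ)=(-0.091000, 0.421600) → end (x,ẋ)=(0.252084, 1.163678)
phase 2: p=0.3765, T=0.685, ωT=2.300230, cosh=5.038356, sinh=4.938120; start (x,ẋ)=(0.252084, 1.163678) → end (x,ẋ)=(1.460900, 3.799933)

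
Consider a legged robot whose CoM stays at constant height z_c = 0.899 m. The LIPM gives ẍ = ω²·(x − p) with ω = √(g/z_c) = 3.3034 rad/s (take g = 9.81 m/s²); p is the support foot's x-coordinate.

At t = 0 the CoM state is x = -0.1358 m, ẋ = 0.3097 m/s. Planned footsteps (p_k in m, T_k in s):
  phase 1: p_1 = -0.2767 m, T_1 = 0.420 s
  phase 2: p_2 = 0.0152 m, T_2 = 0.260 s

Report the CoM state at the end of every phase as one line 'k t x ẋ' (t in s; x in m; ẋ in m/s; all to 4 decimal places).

phase 1: p=-0.2767, T=0.420, ωT=1.387428, cosh=2.127127, sinh=1.877410; start (x,ẋ)=(-0.135800, 0.309700) → end (x,ẋ)=(0.199023, 1.532610)
phase 2: p=0.0152, T=0.260, ωT=0.858884, cosh=1.392080, sinh=0.968445; start (x,ẋ)=(0.199023, 1.532610) → end (x,ẋ)=(0.720406, 2.721595)

1 0.4200 0.1990 1.5326
2 0.6800 0.7204 2.7216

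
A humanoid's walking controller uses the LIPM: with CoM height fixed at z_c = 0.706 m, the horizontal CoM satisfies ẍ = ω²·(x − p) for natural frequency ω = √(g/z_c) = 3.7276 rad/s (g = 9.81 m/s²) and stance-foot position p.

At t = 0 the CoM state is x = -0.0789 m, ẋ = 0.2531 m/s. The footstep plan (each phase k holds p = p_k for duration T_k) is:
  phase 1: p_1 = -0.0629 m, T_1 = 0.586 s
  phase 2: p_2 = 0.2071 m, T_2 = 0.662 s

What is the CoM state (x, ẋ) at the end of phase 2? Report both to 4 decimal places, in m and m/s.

x = 1.3224, ẋ = 4.2458

phase 1: p=-0.0629, T=0.586, ωT=2.184374, cosh=4.498815, sinh=4.386266; start (x,ẋ)=(-0.078900, 0.253100) → end (x,ẋ)=(0.162942, 0.877046)
phase 2: p=0.2071, T=0.662, ωT=2.467671, cosh=5.939864, sinh=5.855082; start (x,ẋ)=(0.162942, 0.877046) → end (x,ẋ)=(1.322415, 4.245762)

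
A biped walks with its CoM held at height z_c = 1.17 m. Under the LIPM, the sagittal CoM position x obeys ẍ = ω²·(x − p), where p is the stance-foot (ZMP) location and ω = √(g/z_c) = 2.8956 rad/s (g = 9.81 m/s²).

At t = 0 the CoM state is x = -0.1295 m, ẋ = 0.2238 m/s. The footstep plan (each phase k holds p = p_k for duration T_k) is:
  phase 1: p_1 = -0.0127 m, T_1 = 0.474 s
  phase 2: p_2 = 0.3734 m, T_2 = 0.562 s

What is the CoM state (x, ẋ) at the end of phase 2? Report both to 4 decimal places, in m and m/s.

x = -1.0488, ẋ = -3.8704

phase 1: p=-0.0127, T=0.474, ωT=1.372514, cosh=2.099364, sinh=1.845895; start (x,ẋ)=(-0.129500, 0.223800) → end (x,ẋ)=(-0.115237, -0.154455)
phase 2: p=0.3734, T=0.562, ωT=1.627327, cosh=2.643353, sinh=2.446899; start (x,ẋ)=(-0.115237, -0.154455) → end (x,ẋ)=(-1.048761, -3.870390)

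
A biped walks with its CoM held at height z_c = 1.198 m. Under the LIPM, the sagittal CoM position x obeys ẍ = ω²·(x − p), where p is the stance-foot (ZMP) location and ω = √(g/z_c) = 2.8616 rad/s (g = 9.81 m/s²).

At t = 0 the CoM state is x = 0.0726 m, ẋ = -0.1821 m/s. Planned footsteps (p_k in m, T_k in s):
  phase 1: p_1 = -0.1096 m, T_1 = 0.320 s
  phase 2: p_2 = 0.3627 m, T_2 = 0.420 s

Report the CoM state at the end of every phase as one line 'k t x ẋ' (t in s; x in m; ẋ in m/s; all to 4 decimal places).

1 0.3200 0.0877 0.2831
2 0.7400 0.0137 -0.6771

phase 1: p=-0.1096, T=0.320, ωT=0.915712, cosh=1.449393, sinh=1.049161; start (x,ẋ)=(0.072600, -0.182100) → end (x,ẋ)=(0.087715, 0.283081)
phase 2: p=0.3627, T=0.420, ωT=1.201872, cosh=1.813484, sinh=1.512854; start (x,ẋ)=(0.087715, 0.283081) → end (x,ẋ)=(0.013677, -0.677096)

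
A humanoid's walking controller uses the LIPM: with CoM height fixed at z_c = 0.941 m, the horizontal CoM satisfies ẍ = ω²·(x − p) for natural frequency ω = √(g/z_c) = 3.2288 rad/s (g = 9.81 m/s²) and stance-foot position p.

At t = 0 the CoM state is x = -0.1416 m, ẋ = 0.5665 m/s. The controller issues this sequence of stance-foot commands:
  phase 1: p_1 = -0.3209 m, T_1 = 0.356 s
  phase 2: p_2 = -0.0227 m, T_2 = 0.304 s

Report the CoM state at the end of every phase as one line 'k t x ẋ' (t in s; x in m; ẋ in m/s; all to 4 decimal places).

phase 1: p=-0.3209, T=0.356, ωT=1.149453, cosh=1.736638, sinh=1.419828; start (x,ẋ)=(-0.141600, 0.566500) → end (x,ẋ)=(0.239591, 1.805777)
phase 2: p=-0.0227, T=0.304, ωT=0.981555, cosh=1.521666, sinh=1.146938; start (x,ẋ)=(0.239591, 1.805777) → end (x,ẋ)=(1.017869, 3.719113)

1 0.3560 0.2396 1.8058
2 0.6600 1.0179 3.7191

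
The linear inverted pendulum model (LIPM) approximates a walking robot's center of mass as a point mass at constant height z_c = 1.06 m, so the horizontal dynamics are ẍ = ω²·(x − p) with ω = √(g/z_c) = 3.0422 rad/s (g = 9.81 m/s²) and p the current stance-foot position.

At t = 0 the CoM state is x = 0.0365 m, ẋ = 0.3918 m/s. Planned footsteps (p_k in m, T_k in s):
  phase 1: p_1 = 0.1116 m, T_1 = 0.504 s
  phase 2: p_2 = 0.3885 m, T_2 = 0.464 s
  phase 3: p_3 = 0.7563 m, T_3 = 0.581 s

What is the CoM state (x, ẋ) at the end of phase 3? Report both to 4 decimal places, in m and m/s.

x = -0.6969, ẋ = -4.1891

phase 1: p=0.1116, T=0.504, ωT=1.533269, cosh=2.424563, sinh=2.208734; start (x,ẋ)=(0.036500, 0.391800) → end (x,ẋ)=(0.213975, 0.445316)
phase 2: p=0.3885, T=0.464, ωT=1.411581, cosh=2.173097, sinh=1.929339; start (x,ẋ)=(0.213975, 0.445316) → end (x,ẋ)=(0.291655, -0.056651)
phase 3: p=0.7563, T=0.581, ωT=1.767518, cosh=3.013529, sinh=2.842772; start (x,ẋ)=(0.291655, -0.056651) → end (x,ẋ)=(-0.696857, -4.189096)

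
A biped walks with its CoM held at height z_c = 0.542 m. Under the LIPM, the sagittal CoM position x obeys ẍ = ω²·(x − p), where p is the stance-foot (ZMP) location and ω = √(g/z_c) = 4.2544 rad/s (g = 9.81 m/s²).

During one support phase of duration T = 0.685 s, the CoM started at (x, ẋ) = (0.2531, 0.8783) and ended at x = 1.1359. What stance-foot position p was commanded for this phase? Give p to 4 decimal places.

p = 0.3762

ωT = 4.2544·0.685 = 2.914264; cosh(ωT) = 9.244742, sinh(ωT) = 9.190498
x(T) = p + (x₀−p)·cosh(ωT) + (ẋ₀/ω)·sinh(ωT) ⇒ p·(1 − cosh) = x(T) − x₀·cosh − (ẋ₀/ω)·sinh
numerator   = 1.1359 − (0.2531)·9.244742 − (0.8783/4.2544)·9.190498 = -3.101277
denominator = 1 − 9.244742 = -8.244742
p = -3.101277 / -8.244742 = 0.3762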